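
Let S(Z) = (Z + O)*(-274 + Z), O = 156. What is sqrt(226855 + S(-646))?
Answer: 111*sqrt(55) ≈ 823.20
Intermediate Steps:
S(Z) = (-274 + Z)*(156 + Z) (S(Z) = (Z + 156)*(-274 + Z) = (156 + Z)*(-274 + Z) = (-274 + Z)*(156 + Z))
sqrt(226855 + S(-646)) = sqrt(226855 + (-42744 + (-646)**2 - 118*(-646))) = sqrt(226855 + (-42744 + 417316 + 76228)) = sqrt(226855 + 450800) = sqrt(677655) = 111*sqrt(55)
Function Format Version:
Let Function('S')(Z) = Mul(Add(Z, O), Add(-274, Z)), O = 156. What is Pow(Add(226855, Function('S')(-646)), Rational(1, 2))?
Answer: Mul(111, Pow(55, Rational(1, 2))) ≈ 823.20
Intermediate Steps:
Function('S')(Z) = Mul(Add(-274, Z), Add(156, Z)) (Function('S')(Z) = Mul(Add(Z, 156), Add(-274, Z)) = Mul(Add(156, Z), Add(-274, Z)) = Mul(Add(-274, Z), Add(156, Z)))
Pow(Add(226855, Function('S')(-646)), Rational(1, 2)) = Pow(Add(226855, Add(-42744, Pow(-646, 2), Mul(-118, -646))), Rational(1, 2)) = Pow(Add(226855, Add(-42744, 417316, 76228)), Rational(1, 2)) = Pow(Add(226855, 450800), Rational(1, 2)) = Pow(677655, Rational(1, 2)) = Mul(111, Pow(55, Rational(1, 2)))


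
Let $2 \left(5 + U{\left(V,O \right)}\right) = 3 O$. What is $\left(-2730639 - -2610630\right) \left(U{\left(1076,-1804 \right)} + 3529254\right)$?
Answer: $-423216898887$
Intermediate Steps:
$U{\left(V,O \right)} = -5 + \frac{3 O}{2}$
$\left(-2730639 - -2610630\right) \left(U{\left(1076,-1804 \right)} + 3529254\right) = \left(-2730639 - -2610630\right) \left(\left(-5 + \frac{3}{2} \left(-1804\right)\right) + 3529254\right) = \left(-2730639 + 2610630\right) \left(\left(-5 - 2706\right) + 3529254\right) = - 120009 \left(-2711 + 3529254\right) = \left(-120009\right) 3526543 = -423216898887$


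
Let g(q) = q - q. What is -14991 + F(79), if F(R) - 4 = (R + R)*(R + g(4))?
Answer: -2505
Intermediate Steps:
g(q) = 0
F(R) = 4 + 2*R² (F(R) = 4 + (R + R)*(R + 0) = 4 + (2*R)*R = 4 + 2*R²)
-14991 + F(79) = -14991 + (4 + 2*79²) = -14991 + (4 + 2*6241) = -14991 + (4 + 12482) = -14991 + 12486 = -2505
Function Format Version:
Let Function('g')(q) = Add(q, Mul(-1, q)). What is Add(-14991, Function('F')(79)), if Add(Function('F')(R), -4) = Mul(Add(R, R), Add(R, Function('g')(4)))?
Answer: -2505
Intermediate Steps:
Function('g')(q) = 0
Function('F')(R) = Add(4, Mul(2, Pow(R, 2))) (Function('F')(R) = Add(4, Mul(Add(R, R), Add(R, 0))) = Add(4, Mul(Mul(2, R), R)) = Add(4, Mul(2, Pow(R, 2))))
Add(-14991, Function('F')(79)) = Add(-14991, Add(4, Mul(2, Pow(79, 2)))) = Add(-14991, Add(4, Mul(2, 6241))) = Add(-14991, Add(4, 12482)) = Add(-14991, 12486) = -2505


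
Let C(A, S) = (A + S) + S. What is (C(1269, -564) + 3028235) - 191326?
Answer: 2837050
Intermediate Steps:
C(A, S) = A + 2*S
(C(1269, -564) + 3028235) - 191326 = ((1269 + 2*(-564)) + 3028235) - 191326 = ((1269 - 1128) + 3028235) - 191326 = (141 + 3028235) - 191326 = 3028376 - 191326 = 2837050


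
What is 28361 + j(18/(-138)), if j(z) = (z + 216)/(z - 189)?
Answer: 8224359/290 ≈ 28360.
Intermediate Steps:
j(z) = (216 + z)/(-189 + z)
28361 + j(18/(-138)) = 28361 + (216 + 18/(-138))/(-189 + 18/(-138)) = 28361 + (216 + 18*(-1/138))/(-189 + 18*(-1/138)) = 28361 + (216 - 3/23)/(-189 - 3/23) = 28361 + (4965/23)/(-4350/23) = 28361 - 23/4350*4965/23 = 28361 - 331/290 = 8224359/290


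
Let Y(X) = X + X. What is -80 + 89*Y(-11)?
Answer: -2038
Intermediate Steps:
Y(X) = 2*X
-80 + 89*Y(-11) = -80 + 89*(2*(-11)) = -80 + 89*(-22) = -80 - 1958 = -2038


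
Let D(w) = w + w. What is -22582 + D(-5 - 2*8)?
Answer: -22624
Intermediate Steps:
D(w) = 2*w
-22582 + D(-5 - 2*8) = -22582 + 2*(-5 - 2*8) = -22582 + 2*(-5 - 16) = -22582 + 2*(-21) = -22582 - 42 = -22624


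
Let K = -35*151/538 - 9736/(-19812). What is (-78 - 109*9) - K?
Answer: -2797065013/2664714 ≈ -1049.7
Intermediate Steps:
K = -24867113/2664714 (K = -5285*1/538 - 9736*(-1/19812) = -5285/538 + 2434/4953 = -24867113/2664714 ≈ -9.3320)
(-78 - 109*9) - K = (-78 - 109*9) - 1*(-24867113/2664714) = (-78 - 981) + 24867113/2664714 = -1059 + 24867113/2664714 = -2797065013/2664714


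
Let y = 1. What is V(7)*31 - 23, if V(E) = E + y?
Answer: 225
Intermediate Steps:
V(E) = 1 + E (V(E) = E + 1 = 1 + E)
V(7)*31 - 23 = (1 + 7)*31 - 23 = 8*31 - 23 = 248 - 23 = 225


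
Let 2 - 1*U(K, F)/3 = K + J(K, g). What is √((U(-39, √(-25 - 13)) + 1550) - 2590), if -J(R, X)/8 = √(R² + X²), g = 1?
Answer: √(-917 + 24*√1522) ≈ 4.3940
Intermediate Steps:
J(R, X) = -8*√(R² + X²)
U(K, F) = 6 - 3*K + 24*√(1 + K²) (U(K, F) = 6 - 3*(K - 8*√(K² + 1²)) = 6 - 3*(K - 8*√(K² + 1)) = 6 - 3*(K - 8*√(1 + K²)) = 6 + (-3*K + 24*√(1 + K²)) = 6 - 3*K + 24*√(1 + K²))
√((U(-39, √(-25 - 13)) + 1550) - 2590) = √(((6 - 3*(-39) + 24*√(1 + (-39)²)) + 1550) - 2590) = √(((6 + 117 + 24*√(1 + 1521)) + 1550) - 2590) = √(((6 + 117 + 24*√1522) + 1550) - 2590) = √(((123 + 24*√1522) + 1550) - 2590) = √((1673 + 24*√1522) - 2590) = √(-917 + 24*√1522)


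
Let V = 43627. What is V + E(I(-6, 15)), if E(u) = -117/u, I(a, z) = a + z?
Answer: 43614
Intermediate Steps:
V + E(I(-6, 15)) = 43627 - 117/(-6 + 15) = 43627 - 117/9 = 43627 - 117*⅑ = 43627 - 13 = 43614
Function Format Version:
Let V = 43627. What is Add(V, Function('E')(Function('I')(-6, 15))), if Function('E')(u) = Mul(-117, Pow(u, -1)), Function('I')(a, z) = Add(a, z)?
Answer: 43614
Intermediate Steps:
Add(V, Function('E')(Function('I')(-6, 15))) = Add(43627, Mul(-117, Pow(Add(-6, 15), -1))) = Add(43627, Mul(-117, Pow(9, -1))) = Add(43627, Mul(-117, Rational(1, 9))) = Add(43627, -13) = 43614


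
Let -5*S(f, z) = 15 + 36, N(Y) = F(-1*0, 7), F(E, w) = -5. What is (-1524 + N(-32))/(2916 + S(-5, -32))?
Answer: -7645/14529 ≈ -0.52619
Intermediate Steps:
N(Y) = -5
S(f, z) = -51/5 (S(f, z) = -(15 + 36)/5 = -⅕*51 = -51/5)
(-1524 + N(-32))/(2916 + S(-5, -32)) = (-1524 - 5)/(2916 - 51/5) = -1529/14529/5 = -1529*5/14529 = -7645/14529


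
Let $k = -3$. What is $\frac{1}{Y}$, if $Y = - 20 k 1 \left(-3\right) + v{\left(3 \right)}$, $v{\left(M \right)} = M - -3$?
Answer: $- \frac{1}{174} \approx -0.0057471$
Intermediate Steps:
$v{\left(M \right)} = 3 + M$ ($v{\left(M \right)} = M + 3 = 3 + M$)
$Y = -174$ ($Y = - 20 \left(-3\right) 1 \left(-3\right) + \left(3 + 3\right) = - 20 \left(\left(-3\right) \left(-3\right)\right) + 6 = \left(-20\right) 9 + 6 = -180 + 6 = -174$)
$\frac{1}{Y} = \frac{1}{-174} = - \frac{1}{174}$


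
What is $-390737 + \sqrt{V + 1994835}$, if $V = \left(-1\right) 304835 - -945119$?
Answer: $-390737 + 3 \sqrt{292791} \approx -3.8911 \cdot 10^{5}$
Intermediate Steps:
$V = 640284$ ($V = -304835 + 945119 = 640284$)
$-390737 + \sqrt{V + 1994835} = -390737 + \sqrt{640284 + 1994835} = -390737 + \sqrt{2635119} = -390737 + 3 \sqrt{292791}$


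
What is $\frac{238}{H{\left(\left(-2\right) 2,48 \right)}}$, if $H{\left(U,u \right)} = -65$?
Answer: $- \frac{238}{65} \approx -3.6615$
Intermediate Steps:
$\frac{238}{H{\left(\left(-2\right) 2,48 \right)}} = \frac{238}{-65} = 238 \left(- \frac{1}{65}\right) = - \frac{238}{65}$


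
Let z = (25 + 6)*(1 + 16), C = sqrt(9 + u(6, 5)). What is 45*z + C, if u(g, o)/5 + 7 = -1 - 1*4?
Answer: 23715 + I*sqrt(51) ≈ 23715.0 + 7.1414*I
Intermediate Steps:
u(g, o) = -60 (u(g, o) = -35 + 5*(-1 - 1*4) = -35 + 5*(-1 - 4) = -35 + 5*(-5) = -35 - 25 = -60)
C = I*sqrt(51) (C = sqrt(9 - 60) = sqrt(-51) = I*sqrt(51) ≈ 7.1414*I)
z = 527 (z = 31*17 = 527)
45*z + C = 45*527 + I*sqrt(51) = 23715 + I*sqrt(51)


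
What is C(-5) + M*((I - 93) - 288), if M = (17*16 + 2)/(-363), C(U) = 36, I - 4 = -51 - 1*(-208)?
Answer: 6668/33 ≈ 202.06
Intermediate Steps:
I = 161 (I = 4 + (-51 - 1*(-208)) = 4 + (-51 + 208) = 4 + 157 = 161)
M = -274/363 (M = (272 + 2)*(-1/363) = 274*(-1/363) = -274/363 ≈ -0.75482)
C(-5) + M*((I - 93) - 288) = 36 - 274*((161 - 93) - 288)/363 = 36 - 274*(68 - 288)/363 = 36 - 274/363*(-220) = 36 + 5480/33 = 6668/33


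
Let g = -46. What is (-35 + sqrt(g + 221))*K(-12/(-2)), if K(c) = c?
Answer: -210 + 30*sqrt(7) ≈ -130.63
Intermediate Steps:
(-35 + sqrt(g + 221))*K(-12/(-2)) = (-35 + sqrt(-46 + 221))*(-12/(-2)) = (-35 + sqrt(175))*(-12*(-1/2)) = (-35 + 5*sqrt(7))*6 = -210 + 30*sqrt(7)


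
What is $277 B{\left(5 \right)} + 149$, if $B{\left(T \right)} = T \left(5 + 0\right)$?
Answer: $7074$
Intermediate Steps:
$B{\left(T \right)} = 5 T$ ($B{\left(T \right)} = T 5 = 5 T$)
$277 B{\left(5 \right)} + 149 = 277 \cdot 5 \cdot 5 + 149 = 277 \cdot 25 + 149 = 6925 + 149 = 7074$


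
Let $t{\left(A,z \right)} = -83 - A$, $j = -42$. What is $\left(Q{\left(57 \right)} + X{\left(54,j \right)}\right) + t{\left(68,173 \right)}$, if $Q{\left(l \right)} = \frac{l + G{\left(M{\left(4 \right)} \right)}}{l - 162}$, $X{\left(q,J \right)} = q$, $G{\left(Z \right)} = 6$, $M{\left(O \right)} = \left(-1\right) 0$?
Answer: $- \frac{488}{5} \approx -97.6$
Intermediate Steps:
$M{\left(O \right)} = 0$
$Q{\left(l \right)} = \frac{6 + l}{-162 + l}$ ($Q{\left(l \right)} = \frac{l + 6}{l - 162} = \frac{6 + l}{-162 + l}$)
$\left(Q{\left(57 \right)} + X{\left(54,j \right)}\right) + t{\left(68,173 \right)} = \left(\frac{6 + 57}{-162 + 57} + 54\right) - 151 = \left(\frac{1}{-105} \cdot 63 + 54\right) - 151 = \left(\left(- \frac{1}{105}\right) 63 + 54\right) - 151 = \left(- \frac{3}{5} + 54\right) - 151 = \frac{267}{5} - 151 = - \frac{488}{5}$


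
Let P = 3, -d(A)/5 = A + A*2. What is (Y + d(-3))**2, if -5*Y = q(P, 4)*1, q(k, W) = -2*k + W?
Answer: 51529/25 ≈ 2061.2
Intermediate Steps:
d(A) = -15*A (d(A) = -5*(A + A*2) = -5*(A + 2*A) = -15*A)
q(k, W) = W - 2*k
Y = 2/5 (Y = -(4 - 2*3)/5 = -(4 - 6)/5 = -(-2)/5 = -1/5*(-2) = 2/5 ≈ 0.40000)
(Y + d(-3))**2 = (2/5 - 15*(-3))**2 = (2/5 + 45)**2 = (227/5)**2 = 51529/25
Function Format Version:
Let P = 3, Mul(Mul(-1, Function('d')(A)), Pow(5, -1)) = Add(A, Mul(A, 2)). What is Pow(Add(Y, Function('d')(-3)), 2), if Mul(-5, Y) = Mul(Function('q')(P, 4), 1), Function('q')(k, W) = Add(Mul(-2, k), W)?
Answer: Rational(51529, 25) ≈ 2061.2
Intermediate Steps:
Function('d')(A) = Mul(-15, A) (Function('d')(A) = Mul(-5, Add(A, Mul(A, 2))) = Mul(-5, Add(A, Mul(2, A))) = Mul(-5, Mul(3, A)) = Mul(-15, A))
Function('q')(k, W) = Add(W, Mul(-2, k))
Y = Rational(2, 5) (Y = Mul(Rational(-1, 5), Mul(Add(4, Mul(-2, 3)), 1)) = Mul(Rational(-1, 5), Mul(Add(4, -6), 1)) = Mul(Rational(-1, 5), Mul(-2, 1)) = Mul(Rational(-1, 5), -2) = Rational(2, 5) ≈ 0.40000)
Pow(Add(Y, Function('d')(-3)), 2) = Pow(Add(Rational(2, 5), Mul(-15, -3)), 2) = Pow(Add(Rational(2, 5), 45), 2) = Pow(Rational(227, 5), 2) = Rational(51529, 25)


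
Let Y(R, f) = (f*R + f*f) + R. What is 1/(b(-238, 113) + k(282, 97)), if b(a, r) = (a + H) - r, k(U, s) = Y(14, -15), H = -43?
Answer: -1/365 ≈ -0.0027397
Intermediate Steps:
Y(R, f) = R + f² + R*f (Y(R, f) = (R*f + f²) + R = (f² + R*f) + R = R + f² + R*f)
k(U, s) = 29 (k(U, s) = 14 + (-15)² + 14*(-15) = 14 + 225 - 210 = 29)
b(a, r) = -43 + a - r (b(a, r) = (a - 43) - r = (-43 + a) - r = -43 + a - r)
1/(b(-238, 113) + k(282, 97)) = 1/((-43 - 238 - 1*113) + 29) = 1/((-43 - 238 - 113) + 29) = 1/(-394 + 29) = 1/(-365) = -1/365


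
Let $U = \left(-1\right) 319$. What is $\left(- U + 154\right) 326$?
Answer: $154198$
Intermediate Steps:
$U = -319$
$\left(- U + 154\right) 326 = \left(\left(-1\right) \left(-319\right) + 154\right) 326 = \left(319 + 154\right) 326 = 473 \cdot 326 = 154198$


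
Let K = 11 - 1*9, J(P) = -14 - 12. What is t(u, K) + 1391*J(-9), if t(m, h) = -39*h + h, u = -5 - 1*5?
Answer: -36242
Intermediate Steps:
J(P) = -26
K = 2 (K = 11 - 9 = 2)
u = -10 (u = -5 - 5 = -10)
t(m, h) = -38*h
t(u, K) + 1391*J(-9) = -38*2 + 1391*(-26) = -76 - 36166 = -36242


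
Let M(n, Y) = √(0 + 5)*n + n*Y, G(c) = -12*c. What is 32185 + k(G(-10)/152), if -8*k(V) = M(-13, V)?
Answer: 4892315/152 + 13*√5/8 ≈ 32190.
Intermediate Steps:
M(n, Y) = Y*n + n*√5 (M(n, Y) = √5*n + Y*n = n*√5 + Y*n = Y*n + n*√5)
k(V) = 13*V/8 + 13*√5/8 (k(V) = -(-13)*(V + √5)/8 = -(-13*V - 13*√5)/8 = 13*V/8 + 13*√5/8)
32185 + k(G(-10)/152) = 32185 + (13*(-12*(-10)/152)/8 + 13*√5/8) = 32185 + (13*(120*(1/152))/8 + 13*√5/8) = 32185 + ((13/8)*(15/19) + 13*√5/8) = 32185 + (195/152 + 13*√5/8) = 4892315/152 + 13*√5/8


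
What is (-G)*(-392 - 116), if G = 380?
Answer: 193040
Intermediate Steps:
(-G)*(-392 - 116) = (-1*380)*(-392 - 116) = -380*(-508) = 193040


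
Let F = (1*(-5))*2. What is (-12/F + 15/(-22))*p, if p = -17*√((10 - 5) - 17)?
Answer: -969*I*√3/55 ≈ -30.516*I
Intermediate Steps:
F = -10 (F = -5*2 = -10)
p = -34*I*√3 (p = -17*√(5 - 17) = -34*I*√3 ≈ -58.89*I)
(-12/F + 15/(-22))*p = (-12/(-10) + 15/(-22))*(-34*I*√3) = (-12*(-⅒) + 15*(-1/22))*(-34*I*√3) = (6/5 - 15/22)*(-34*I*√3) = 57*(-34*I*√3)/110 = -969*I*√3/55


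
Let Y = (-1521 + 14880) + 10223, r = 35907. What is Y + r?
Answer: 59489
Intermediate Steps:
Y = 23582 (Y = 13359 + 10223 = 23582)
Y + r = 23582 + 35907 = 59489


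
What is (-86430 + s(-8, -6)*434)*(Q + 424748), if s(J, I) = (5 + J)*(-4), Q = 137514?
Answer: -45668044164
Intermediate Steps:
s(J, I) = -20 - 4*J
(-86430 + s(-8, -6)*434)*(Q + 424748) = (-86430 + (-20 - 4*(-8))*434)*(137514 + 424748) = (-86430 + (-20 + 32)*434)*562262 = (-86430 + 12*434)*562262 = (-86430 + 5208)*562262 = -81222*562262 = -45668044164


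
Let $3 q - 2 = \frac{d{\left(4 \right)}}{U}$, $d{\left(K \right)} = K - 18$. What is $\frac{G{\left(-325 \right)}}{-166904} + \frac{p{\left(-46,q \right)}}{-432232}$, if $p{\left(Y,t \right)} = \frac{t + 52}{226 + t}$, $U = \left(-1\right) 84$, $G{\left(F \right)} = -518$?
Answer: $\frac{114195237795}{36801055017496} \approx 0.003103$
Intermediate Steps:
$d{\left(K \right)} = -18 + K$
$U = -84$
$q = \frac{13}{18}$ ($q = \frac{2}{3} + \frac{\left(-18 + 4\right) \frac{1}{-84}}{3} = \frac{2}{3} + \frac{\left(-14\right) \left(- \frac{1}{84}\right)}{3} = \frac{2}{3} + \frac{1}{3} \cdot \frac{1}{6} = \frac{2}{3} + \frac{1}{18} = \frac{13}{18} \approx 0.72222$)
$p{\left(Y,t \right)} = \frac{52 + t}{226 + t}$
$\frac{G{\left(-325 \right)}}{-166904} + \frac{p{\left(-46,q \right)}}{-432232} = - \frac{518}{-166904} + \frac{\frac{1}{226 + \frac{13}{18}} \left(52 + \frac{13}{18}\right)}{-432232} = \left(-518\right) \left(- \frac{1}{166904}\right) + \frac{1}{\frac{4081}{18}} \cdot \frac{949}{18} \left(- \frac{1}{432232}\right) = \frac{259}{83452} + \frac{18}{4081} \cdot \frac{949}{18} \left(- \frac{1}{432232}\right) = \frac{259}{83452} + \frac{949}{4081} \left(- \frac{1}{432232}\right) = \frac{259}{83452} - \frac{949}{1763938792} = \frac{114195237795}{36801055017496}$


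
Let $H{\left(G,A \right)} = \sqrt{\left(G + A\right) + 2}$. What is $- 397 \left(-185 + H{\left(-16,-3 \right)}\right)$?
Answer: $73445 - 397 i \sqrt{17} \approx 73445.0 - 1636.9 i$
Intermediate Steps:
$H{\left(G,A \right)} = \sqrt{2 + A + G}$ ($H{\left(G,A \right)} = \sqrt{\left(A + G\right) + 2} = \sqrt{2 + A + G}$)
$- 397 \left(-185 + H{\left(-16,-3 \right)}\right) = - 397 \left(-185 + \sqrt{2 - 3 - 16}\right) = - 397 \left(-185 + \sqrt{-17}\right) = - 397 \left(-185 + i \sqrt{17}\right) = 73445 - 397 i \sqrt{17}$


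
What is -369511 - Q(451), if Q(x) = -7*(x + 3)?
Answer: -366333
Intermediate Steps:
Q(x) = -21 - 7*x (Q(x) = -7*(3 + x) = -21 - 7*x)
-369511 - Q(451) = -369511 - (-21 - 7*451) = -369511 - (-21 - 3157) = -369511 - 1*(-3178) = -369511 + 3178 = -366333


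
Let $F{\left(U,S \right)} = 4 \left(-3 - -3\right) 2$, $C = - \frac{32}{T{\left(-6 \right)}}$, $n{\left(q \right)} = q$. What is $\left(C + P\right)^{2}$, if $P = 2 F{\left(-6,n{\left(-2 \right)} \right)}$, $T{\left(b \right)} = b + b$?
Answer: $\frac{64}{9} \approx 7.1111$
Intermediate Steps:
$T{\left(b \right)} = 2 b$
$C = \frac{8}{3}$ ($C = - \frac{32}{2 \left(-6\right)} = - \frac{32}{-12} = \left(-32\right) \left(- \frac{1}{12}\right) = \frac{8}{3} \approx 2.6667$)
$F{\left(U,S \right)} = 0$ ($F{\left(U,S \right)} = 4 \left(-3 + 3\right) 2 = 4 \cdot 0 \cdot 2 = 0 \cdot 2 = 0$)
$P = 0$ ($P = 2 \cdot 0 = 0$)
$\left(C + P\right)^{2} = \left(\frac{8}{3} + 0\right)^{2} = \left(\frac{8}{3}\right)^{2} = \frac{64}{9}$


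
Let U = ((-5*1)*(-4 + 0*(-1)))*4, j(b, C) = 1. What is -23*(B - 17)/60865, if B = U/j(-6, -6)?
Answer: -207/8695 ≈ -0.023807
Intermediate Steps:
U = 80 (U = -5*(-4 + 0)*4 = -5*(-4)*4 = 20*4 = 80)
B = 80 (B = 80/1 = 80*1 = 80)
-23*(B - 17)/60865 = -23*(80 - 17)/60865 = -23*63*(1/60865) = -1449*1/60865 = -207/8695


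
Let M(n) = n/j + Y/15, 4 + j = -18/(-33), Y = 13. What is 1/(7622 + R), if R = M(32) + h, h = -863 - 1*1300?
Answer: 285/1553422 ≈ 0.00018347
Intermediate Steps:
j = -38/11 (j = -4 - 18/(-33) = -4 - 18*(-1/33) = -4 + 6/11 = -38/11 ≈ -3.4545)
h = -2163 (h = -863 - 1300 = -2163)
M(n) = 13/15 - 11*n/38 (M(n) = n/(-38/11) + 13/15 = n*(-11/38) + 13*(1/15) = -11*n/38 + 13/15 = 13/15 - 11*n/38)
R = -618848/285 (R = (13/15 - 11/38*32) - 2163 = (13/15 - 176/19) - 2163 = -2393/285 - 2163 = -618848/285 ≈ -2171.4)
1/(7622 + R) = 1/(7622 - 618848/285) = 1/(1553422/285) = 285/1553422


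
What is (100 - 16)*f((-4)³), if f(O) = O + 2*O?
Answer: -16128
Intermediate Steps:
f(O) = 3*O
(100 - 16)*f((-4)³) = (100 - 16)*(3*(-4)³) = 84*(3*(-64)) = 84*(-192) = -16128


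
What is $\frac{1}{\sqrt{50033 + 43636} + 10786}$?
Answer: $\frac{10786}{116244127} - \frac{\sqrt{93669}}{116244127} \approx 9.0155 \cdot 10^{-5}$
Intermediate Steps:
$\frac{1}{\sqrt{50033 + 43636} + 10786} = \frac{1}{\sqrt{93669} + 10786} = \frac{1}{10786 + \sqrt{93669}}$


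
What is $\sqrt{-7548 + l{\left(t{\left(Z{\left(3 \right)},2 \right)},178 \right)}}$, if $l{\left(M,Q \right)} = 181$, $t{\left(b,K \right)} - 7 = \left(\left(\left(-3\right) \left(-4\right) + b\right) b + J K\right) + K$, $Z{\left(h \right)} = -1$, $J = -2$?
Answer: $i \sqrt{7367} \approx 85.831 i$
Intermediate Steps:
$t{\left(b,K \right)} = 7 - K + b \left(12 + b\right)$ ($t{\left(b,K \right)} = 7 + \left(\left(\left(\left(-3\right) \left(-4\right) + b\right) b - 2 K\right) + K\right) = 7 + \left(\left(\left(12 + b\right) b - 2 K\right) + K\right) = 7 + \left(\left(b \left(12 + b\right) - 2 K\right) + K\right) = 7 + \left(\left(- 2 K + b \left(12 + b\right)\right) + K\right) = 7 - \left(K - b \left(12 + b\right)\right) = 7 - K + b \left(12 + b\right)$)
$\sqrt{-7548 + l{\left(t{\left(Z{\left(3 \right)},2 \right)},178 \right)}} = \sqrt{-7548 + 181} = \sqrt{-7367} = i \sqrt{7367}$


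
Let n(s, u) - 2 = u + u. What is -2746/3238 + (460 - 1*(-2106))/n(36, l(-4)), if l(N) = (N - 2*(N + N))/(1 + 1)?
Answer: 2067566/11333 ≈ 182.44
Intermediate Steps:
l(N) = -3*N/2 (l(N) = (N - 4*N)/2 = (N - 4*N)*(½) = -3*N*(½) = -3*N/2)
n(s, u) = 2 + 2*u (n(s, u) = 2 + (u + u) = 2 + 2*u)
-2746/3238 + (460 - 1*(-2106))/n(36, l(-4)) = -2746/3238 + (460 - 1*(-2106))/(2 + 2*(-3/2*(-4))) = -2746*1/3238 + (460 + 2106)/(2 + 2*6) = -1373/1619 + 2566/(2 + 12) = -1373/1619 + 2566/14 = -1373/1619 + 2566*(1/14) = -1373/1619 + 1283/7 = 2067566/11333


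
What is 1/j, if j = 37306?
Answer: 1/37306 ≈ 2.6805e-5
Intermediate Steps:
1/j = 1/37306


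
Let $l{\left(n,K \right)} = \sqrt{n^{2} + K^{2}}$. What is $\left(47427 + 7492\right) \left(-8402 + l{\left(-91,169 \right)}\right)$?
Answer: $-461429438 + 713947 \sqrt{218} \approx -4.5089 \cdot 10^{8}$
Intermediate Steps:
$l{\left(n,K \right)} = \sqrt{K^{2} + n^{2}}$
$\left(47427 + 7492\right) \left(-8402 + l{\left(-91,169 \right)}\right) = \left(47427 + 7492\right) \left(-8402 + \sqrt{169^{2} + \left(-91\right)^{2}}\right) = 54919 \left(-8402 + \sqrt{28561 + 8281}\right) = 54919 \left(-8402 + \sqrt{36842}\right) = 54919 \left(-8402 + 13 \sqrt{218}\right) = -461429438 + 713947 \sqrt{218}$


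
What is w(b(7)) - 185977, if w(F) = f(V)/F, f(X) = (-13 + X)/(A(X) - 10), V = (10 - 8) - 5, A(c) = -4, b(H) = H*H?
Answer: -63790103/343 ≈ -1.8598e+5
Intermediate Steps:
b(H) = H²
V = -3 (V = 2 - 5 = -3)
f(X) = 13/14 - X/14 (f(X) = (-13 + X)/(-4 - 10) = (-13 + X)/(-14) = (-13 + X)*(-1/14) = 13/14 - X/14)
w(F) = 8/(7*F) (w(F) = (13/14 - 1/14*(-3))/F = (13/14 + 3/14)/F = 8/(7*F))
w(b(7)) - 185977 = 8/(7*(7²)) - 185977 = (8/7)/49 - 185977 = (8/7)*(1/49) - 185977 = 8/343 - 185977 = -63790103/343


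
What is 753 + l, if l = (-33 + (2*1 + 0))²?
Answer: 1714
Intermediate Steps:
l = 961 (l = (-33 + (2 + 0))² = (-33 + 2)² = (-31)² = 961)
753 + l = 753 + 961 = 1714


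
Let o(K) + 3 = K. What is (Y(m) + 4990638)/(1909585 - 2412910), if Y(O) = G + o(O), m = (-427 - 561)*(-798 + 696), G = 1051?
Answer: -5092462/503325 ≈ -10.118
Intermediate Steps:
o(K) = -3 + K
m = 100776 (m = -988*(-102) = 100776)
Y(O) = 1048 + O (Y(O) = 1051 + (-3 + O) = 1048 + O)
(Y(m) + 4990638)/(1909585 - 2412910) = ((1048 + 100776) + 4990638)/(1909585 - 2412910) = (101824 + 4990638)/(-503325) = 5092462*(-1/503325) = -5092462/503325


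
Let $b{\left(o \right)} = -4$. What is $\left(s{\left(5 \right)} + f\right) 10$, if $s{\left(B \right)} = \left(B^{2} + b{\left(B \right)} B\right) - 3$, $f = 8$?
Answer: $100$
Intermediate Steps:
$s{\left(B \right)} = -3 + B^{2} - 4 B$ ($s{\left(B \right)} = \left(B^{2} - 4 B\right) - 3 = -3 + B^{2} - 4 B$)
$\left(s{\left(5 \right)} + f\right) 10 = \left(\left(-3 + 5^{2} - 20\right) + 8\right) 10 = \left(\left(-3 + 25 - 20\right) + 8\right) 10 = \left(2 + 8\right) 10 = 10 \cdot 10 = 100$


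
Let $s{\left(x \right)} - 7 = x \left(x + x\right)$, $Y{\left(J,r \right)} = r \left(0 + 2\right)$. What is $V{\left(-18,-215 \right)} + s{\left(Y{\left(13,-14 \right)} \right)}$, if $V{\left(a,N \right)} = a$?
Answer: $1557$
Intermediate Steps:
$Y{\left(J,r \right)} = 2 r$ ($Y{\left(J,r \right)} = r 2 = 2 r$)
$s{\left(x \right)} = 7 + 2 x^{2}$ ($s{\left(x \right)} = 7 + x \left(x + x\right) = 7 + x 2 x = 7 + 2 x^{2}$)
$V{\left(-18,-215 \right)} + s{\left(Y{\left(13,-14 \right)} \right)} = -18 + \left(7 + 2 \left(2 \left(-14\right)\right)^{2}\right) = -18 + \left(7 + 2 \left(-28\right)^{2}\right) = -18 + \left(7 + 2 \cdot 784\right) = -18 + \left(7 + 1568\right) = -18 + 1575 = 1557$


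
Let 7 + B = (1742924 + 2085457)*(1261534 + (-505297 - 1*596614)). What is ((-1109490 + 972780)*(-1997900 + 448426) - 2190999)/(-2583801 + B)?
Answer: 211826399541/611095076555 ≈ 0.34663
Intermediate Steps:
B = 611097660356 (B = -7 + (1742924 + 2085457)*(1261534 + (-505297 - 1*596614)) = -7 + 3828381*(1261534 + (-505297 - 596614)) = -7 + 3828381*(1261534 - 1101911) = -7 + 3828381*159623 = -7 + 611097660363 = 611097660356)
((-1109490 + 972780)*(-1997900 + 448426) - 2190999)/(-2583801 + B) = ((-1109490 + 972780)*(-1997900 + 448426) - 2190999)/(-2583801 + 611097660356) = (-136710*(-1549474) - 2190999)/611095076555 = (211828590540 - 2190999)*(1/611095076555) = 211826399541*(1/611095076555) = 211826399541/611095076555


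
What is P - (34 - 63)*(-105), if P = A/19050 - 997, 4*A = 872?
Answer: -38499941/9525 ≈ -4042.0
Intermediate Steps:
A = 218 (A = (¼)*872 = 218)
P = -9496316/9525 (P = 218/19050 - 997 = 218*(1/19050) - 997 = 109/9525 - 997 = -9496316/9525 ≈ -996.99)
P - (34 - 63)*(-105) = -9496316/9525 - (34 - 63)*(-105) = -9496316/9525 - (-29)*(-105) = -9496316/9525 - 1*3045 = -9496316/9525 - 3045 = -38499941/9525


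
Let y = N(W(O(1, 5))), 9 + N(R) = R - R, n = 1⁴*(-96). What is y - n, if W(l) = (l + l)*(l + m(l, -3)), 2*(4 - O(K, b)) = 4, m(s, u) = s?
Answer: 87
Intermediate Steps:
O(K, b) = 2 (O(K, b) = 4 - ½*4 = 4 - 2 = 2)
W(l) = 4*l² (W(l) = (l + l)*(l + l) = (2*l)*(2*l) = 4*l²)
n = -96 (n = 1*(-96) = -96)
N(R) = -9 (N(R) = -9 + (R - R) = -9 + 0 = -9)
y = -9
y - n = -9 - 1*(-96) = -9 + 96 = 87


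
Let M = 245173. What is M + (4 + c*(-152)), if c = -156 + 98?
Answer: 253993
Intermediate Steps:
c = -58
M + (4 + c*(-152)) = 245173 + (4 - 58*(-152)) = 245173 + (4 + 8816) = 245173 + 8820 = 253993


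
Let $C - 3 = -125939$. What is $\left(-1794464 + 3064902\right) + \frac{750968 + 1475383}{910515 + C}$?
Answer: $\frac{996761201953}{784579} \approx 1.2704 \cdot 10^{6}$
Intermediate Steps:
$C = -125936$ ($C = 3 - 125939 = -125936$)
$\left(-1794464 + 3064902\right) + \frac{750968 + 1475383}{910515 + C} = \left(-1794464 + 3064902\right) + \frac{750968 + 1475383}{910515 - 125936} = 1270438 + \frac{2226351}{784579} = \frac{996761201953}{784579}$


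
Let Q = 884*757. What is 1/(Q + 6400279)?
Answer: 1/7069467 ≈ 1.4145e-7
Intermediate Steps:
Q = 669188
1/(Q + 6400279) = 1/(669188 + 6400279) = 1/7069467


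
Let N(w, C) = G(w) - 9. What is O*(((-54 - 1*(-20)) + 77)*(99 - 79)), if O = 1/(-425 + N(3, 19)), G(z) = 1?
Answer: -860/433 ≈ -1.9861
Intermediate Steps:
N(w, C) = -8 (N(w, C) = 1 - 9 = -8)
O = -1/433 (O = 1/(-425 - 8) = 1/(-433) = -1/433 ≈ -0.0023095)
O*(((-54 - 1*(-20)) + 77)*(99 - 79)) = -((-54 - 1*(-20)) + 77)*(99 - 79)/433 = -((-54 + 20) + 77)*20/433 = -(-34 + 77)*20/433 = -43*20/433 = -1/433*860 = -860/433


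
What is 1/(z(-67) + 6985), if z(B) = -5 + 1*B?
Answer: 1/6913 ≈ 0.00014465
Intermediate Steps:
z(B) = -5 + B
1/(z(-67) + 6985) = 1/((-5 - 67) + 6985) = 1/(-72 + 6985) = 1/6913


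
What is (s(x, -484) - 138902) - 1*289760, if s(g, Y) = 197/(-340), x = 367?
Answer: -145745277/340 ≈ -4.2866e+5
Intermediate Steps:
s(g, Y) = -197/340 (s(g, Y) = 197*(-1/340) = -197/340)
(s(x, -484) - 138902) - 1*289760 = (-197/340 - 138902) - 1*289760 = -47226877/340 - 289760 = -145745277/340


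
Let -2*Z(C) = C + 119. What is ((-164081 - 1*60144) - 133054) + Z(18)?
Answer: -714695/2 ≈ -3.5735e+5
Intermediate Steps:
Z(C) = -119/2 - C/2 (Z(C) = -(C + 119)/2 = -(119 + C)/2 = -119/2 - C/2)
((-164081 - 1*60144) - 133054) + Z(18) = ((-164081 - 1*60144) - 133054) + (-119/2 - ½*18) = ((-164081 - 60144) - 133054) + (-119/2 - 9) = (-224225 - 133054) - 137/2 = -357279 - 137/2 = -714695/2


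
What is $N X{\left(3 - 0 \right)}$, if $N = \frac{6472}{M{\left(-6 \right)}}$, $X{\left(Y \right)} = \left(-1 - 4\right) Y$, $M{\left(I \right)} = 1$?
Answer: $-97080$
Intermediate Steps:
$X{\left(Y \right)} = - 5 Y$
$N = 6472$ ($N = \frac{6472}{1} = 6472 \cdot 1 = 6472$)
$N X{\left(3 - 0 \right)} = 6472 \left(- 5 \left(3 - 0\right)\right) = 6472 \left(- 5 \left(3 + 0\right)\right) = 6472 \left(\left(-5\right) 3\right) = 6472 \left(-15\right) = -97080$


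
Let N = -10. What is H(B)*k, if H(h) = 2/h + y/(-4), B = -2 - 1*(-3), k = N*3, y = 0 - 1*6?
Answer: -105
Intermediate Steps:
y = -6 (y = 0 - 6 = -6)
k = -30 (k = -10*3 = -30)
B = 1 (B = -2 + 3 = 1)
H(h) = 3/2 + 2/h (H(h) = 2/h - 6/(-4) = 2/h - 6*(-1/4) = 2/h + 3/2 = 3/2 + 2/h)
H(B)*k = (3/2 + 2/1)*(-30) = (3/2 + 2*1)*(-30) = (3/2 + 2)*(-30) = (7/2)*(-30) = -105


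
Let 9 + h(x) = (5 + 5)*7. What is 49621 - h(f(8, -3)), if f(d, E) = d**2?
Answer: 49560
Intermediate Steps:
h(x) = 61 (h(x) = -9 + (5 + 5)*7 = -9 + 10*7 = -9 + 70 = 61)
49621 - h(f(8, -3)) = 49621 - 1*61 = 49621 - 61 = 49560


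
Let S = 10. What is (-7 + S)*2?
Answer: 6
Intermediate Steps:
(-7 + S)*2 = (-7 + 10)*2 = 3*2 = 6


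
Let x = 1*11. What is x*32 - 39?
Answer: 313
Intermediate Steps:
x = 11
x*32 - 39 = 11*32 - 39 = 352 - 39 = 313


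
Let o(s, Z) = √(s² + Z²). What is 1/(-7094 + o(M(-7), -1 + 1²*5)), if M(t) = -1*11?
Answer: -7094/50324699 - √137/50324699 ≈ -0.00014120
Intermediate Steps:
M(t) = -11
o(s, Z) = √(Z² + s²)
1/(-7094 + o(M(-7), -1 + 1²*5)) = 1/(-7094 + √((-1 + 1²*5)² + (-11)²)) = 1/(-7094 + √((-1 + 1*5)² + 121)) = 1/(-7094 + √((-1 + 5)² + 121)) = 1/(-7094 + √(4² + 121)) = 1/(-7094 + √(16 + 121)) = 1/(-7094 + √137)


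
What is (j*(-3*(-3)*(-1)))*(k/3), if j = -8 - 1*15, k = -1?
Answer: -69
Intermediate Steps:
j = -23 (j = -8 - 15 = -23)
(j*(-3*(-3)*(-1)))*(k/3) = (-23*(-3*(-3))*(-1))*(-1/3) = (-207*(-1))*(-1*⅓) = -23*(-9)*(-⅓) = 207*(-⅓) = -69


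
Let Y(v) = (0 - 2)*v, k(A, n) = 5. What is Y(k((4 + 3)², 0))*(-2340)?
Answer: 23400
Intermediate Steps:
Y(v) = -2*v
Y(k((4 + 3)², 0))*(-2340) = -2*5*(-2340) = -10*(-2340) = 23400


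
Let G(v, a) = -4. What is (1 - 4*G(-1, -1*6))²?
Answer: 289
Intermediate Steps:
(1 - 4*G(-1, -1*6))² = (1 - 4*(-4))² = (1 + 16)² = 17² = 289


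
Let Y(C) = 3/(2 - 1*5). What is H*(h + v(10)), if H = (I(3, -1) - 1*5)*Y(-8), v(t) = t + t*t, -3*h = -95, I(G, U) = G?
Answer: 850/3 ≈ 283.33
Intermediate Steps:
h = 95/3 (h = -1/3*(-95) = 95/3 ≈ 31.667)
Y(C) = -1 (Y(C) = 3/(2 - 5) = 3/(-3) = 3*(-1/3) = -1)
v(t) = t + t**2
H = 2 (H = (3 - 1*5)*(-1) = (3 - 5)*(-1) = -2*(-1) = 2)
H*(h + v(10)) = 2*(95/3 + 10*(1 + 10)) = 2*(95/3 + 10*11) = 2*(95/3 + 110) = 2*(425/3) = 850/3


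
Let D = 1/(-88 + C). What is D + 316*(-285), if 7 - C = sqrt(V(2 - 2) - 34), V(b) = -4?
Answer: (-90060*sqrt(38) + 7294861*I)/(sqrt(38) - 81*I) ≈ -90060.0 + 0.0009346*I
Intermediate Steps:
C = 7 - I*sqrt(38) (C = 7 - sqrt(-4 - 34) = 7 - sqrt(-38) = 7 - I*sqrt(38) ≈ 7.0 - 6.1644*I)
D = 1/(-81 - I*sqrt(38)) (D = 1/(-88 + (7 - I*sqrt(38))) = 1/(-81 - I*sqrt(38)) ≈ -0.012275 + 0.00093414*I)
D + 316*(-285) = I/(sqrt(38) - 81*I) + 316*(-285) = I/(sqrt(38) - 81*I) - 90060 = -90060 + I/(sqrt(38) - 81*I)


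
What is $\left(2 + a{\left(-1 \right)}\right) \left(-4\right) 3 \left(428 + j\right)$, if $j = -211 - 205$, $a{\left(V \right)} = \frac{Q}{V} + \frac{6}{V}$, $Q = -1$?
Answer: $432$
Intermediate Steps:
$a{\left(V \right)} = \frac{5}{V}$ ($a{\left(V \right)} = - \frac{1}{V} + \frac{6}{V} = \frac{5}{V}$)
$j = -416$ ($j = -211 - 205 = -416$)
$\left(2 + a{\left(-1 \right)}\right) \left(-4\right) 3 \left(428 + j\right) = \left(2 + \frac{5}{-1}\right) \left(-4\right) 3 \left(428 - 416\right) = \left(2 + 5 \left(-1\right)\right) \left(-4\right) 3 \cdot 12 = \left(2 - 5\right) \left(-4\right) 3 \cdot 12 = \left(-3\right) \left(-4\right) 3 \cdot 12 = 12 \cdot 3 \cdot 12 = 36 \cdot 12 = 432$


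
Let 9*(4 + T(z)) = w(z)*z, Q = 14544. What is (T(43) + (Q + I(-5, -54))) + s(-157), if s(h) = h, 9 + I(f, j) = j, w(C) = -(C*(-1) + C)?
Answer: 14320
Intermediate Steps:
w(C) = 0 (w(C) = -(-C + C) = -1*0 = 0)
I(f, j) = -9 + j
T(z) = -4 (T(z) = -4 + (0*z)/9 = -4 + (⅑)*0 = -4 + 0 = -4)
(T(43) + (Q + I(-5, -54))) + s(-157) = (-4 + (14544 + (-9 - 54))) - 157 = (-4 + (14544 - 63)) - 157 = (-4 + 14481) - 157 = 14477 - 157 = 14320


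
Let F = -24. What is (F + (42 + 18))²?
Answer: 1296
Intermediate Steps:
(F + (42 + 18))² = (-24 + (42 + 18))² = (-24 + 60)² = 36² = 1296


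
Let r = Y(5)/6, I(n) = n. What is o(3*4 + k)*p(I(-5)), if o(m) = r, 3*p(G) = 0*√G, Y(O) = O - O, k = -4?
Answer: 0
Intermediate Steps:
Y(O) = 0
p(G) = 0 (p(G) = (0*√G)/3 = (⅓)*0 = 0)
r = 0 (r = 0/6 = 0*(⅙) = 0)
o(m) = 0
o(3*4 + k)*p(I(-5)) = 0*0 = 0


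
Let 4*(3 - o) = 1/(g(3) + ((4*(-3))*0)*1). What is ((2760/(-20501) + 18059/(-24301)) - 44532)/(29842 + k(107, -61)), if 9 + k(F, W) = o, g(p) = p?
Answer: -14012240953548/9387851726149 ≈ -1.4926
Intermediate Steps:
o = 35/12 (o = 3 - 1/(4*(3 + ((4*(-3))*0)*1)) = 3 - 1/(4*(3 - 12*0*1)) = 3 - 1/(4*(3 + 0*1)) = 3 - 1/(4*(3 + 0)) = 3 - 1/4/3 = 3 - 1/4*1/3 = 3 - 1/12 = 35/12 ≈ 2.9167)
k(F, W) = -73/12 (k(F, W) = -9 + 35/12 = -73/12)
((2760/(-20501) + 18059/(-24301)) - 44532)/(29842 + k(107, -61)) = ((2760/(-20501) + 18059/(-24301)) - 44532)/(29842 - 73/12) = ((2760*(-1/20501) + 18059*(-1/24301)) - 44532)/(358031/12) = ((-2760/20501 - 18059/24301) - 44532)*(12/358031) = (-23015701/26220779 - 44532)*(12/358031) = -1167686746129/26220779*12/358031 = -14012240953548/9387851726149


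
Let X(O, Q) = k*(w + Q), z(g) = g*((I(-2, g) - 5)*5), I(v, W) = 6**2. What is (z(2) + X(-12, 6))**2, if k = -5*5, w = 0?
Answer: 25600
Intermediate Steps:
k = -25
I(v, W) = 36
z(g) = 155*g (z(g) = g*((36 - 5)*5) = g*(31*5) = g*155 = 155*g)
X(O, Q) = -25*Q (X(O, Q) = -25*(0 + Q) = -25*Q)
(z(2) + X(-12, 6))**2 = (155*2 - 25*6)**2 = (310 - 150)**2 = 160**2 = 25600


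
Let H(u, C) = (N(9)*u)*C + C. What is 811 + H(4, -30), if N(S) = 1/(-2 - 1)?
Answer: 821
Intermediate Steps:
N(S) = -⅓ (N(S) = 1/(-3) = -⅓)
H(u, C) = C - C*u/3 (H(u, C) = (-u/3)*C + C = -C*u/3 + C = C - C*u/3)
811 + H(4, -30) = 811 + (⅓)*(-30)*(3 - 1*4) = 811 + (⅓)*(-30)*(3 - 4) = 811 + (⅓)*(-30)*(-1) = 811 + 10 = 821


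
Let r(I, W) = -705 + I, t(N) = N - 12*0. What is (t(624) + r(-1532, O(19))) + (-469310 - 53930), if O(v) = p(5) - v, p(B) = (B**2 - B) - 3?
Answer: -524853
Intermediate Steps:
p(B) = -3 + B**2 - B
t(N) = N (t(N) = N + 0 = N)
O(v) = 17 - v (O(v) = (-3 + 5**2 - 1*5) - v = (-3 + 25 - 5) - v = 17 - v)
(t(624) + r(-1532, O(19))) + (-469310 - 53930) = (624 + (-705 - 1532)) + (-469310 - 53930) = (624 - 2237) - 523240 = -1613 - 523240 = -524853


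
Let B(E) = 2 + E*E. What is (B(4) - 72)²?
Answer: 2916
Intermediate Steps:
B(E) = 2 + E²
(B(4) - 72)² = ((2 + 4²) - 72)² = ((2 + 16) - 72)² = (18 - 72)² = (-54)² = 2916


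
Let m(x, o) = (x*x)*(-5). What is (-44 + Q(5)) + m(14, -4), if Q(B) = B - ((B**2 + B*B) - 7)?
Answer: -1062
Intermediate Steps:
m(x, o) = -5*x**2 (m(x, o) = x**2*(-5) = -5*x**2)
Q(B) = 7 + B - 2*B**2 (Q(B) = B - ((B**2 + B**2) - 7) = B - (2*B**2 - 7) = B - (-7 + 2*B**2) = B + (7 - 2*B**2) = 7 + B - 2*B**2)
(-44 + Q(5)) + m(14, -4) = (-44 + (7 + 5 - 2*5**2)) - 5*14**2 = (-44 + (7 + 5 - 2*25)) - 5*196 = (-44 + (7 + 5 - 50)) - 980 = (-44 - 38) - 980 = -82 - 980 = -1062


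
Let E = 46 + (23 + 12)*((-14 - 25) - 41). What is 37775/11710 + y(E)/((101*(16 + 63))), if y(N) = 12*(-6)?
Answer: 60112721/18686818 ≈ 3.2169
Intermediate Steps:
E = -2754 (E = 46 + 35*(-39 - 41) = 46 + 35*(-80) = 46 - 2800 = -2754)
y(N) = -72
37775/11710 + y(E)/((101*(16 + 63))) = 37775/11710 - 72*1/(101*(16 + 63)) = 37775*(1/11710) - 72/(101*79) = 7555/2342 - 72/7979 = 60112721/18686818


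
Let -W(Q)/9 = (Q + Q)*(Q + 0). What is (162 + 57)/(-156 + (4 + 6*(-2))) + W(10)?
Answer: -295419/164 ≈ -1801.3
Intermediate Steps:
W(Q) = -18*Q² (W(Q) = -9*(Q + Q)*(Q + 0) = -9*2*Q*Q = -18*Q²)
(162 + 57)/(-156 + (4 + 6*(-2))) + W(10) = (162 + 57)/(-156 + (4 + 6*(-2))) - 18*10² = 219/(-156 + (4 - 12)) - 18*100 = 219/(-156 - 8) - 1800 = 219/(-164) - 1800 = 219*(-1/164) - 1800 = -219/164 - 1800 = -295419/164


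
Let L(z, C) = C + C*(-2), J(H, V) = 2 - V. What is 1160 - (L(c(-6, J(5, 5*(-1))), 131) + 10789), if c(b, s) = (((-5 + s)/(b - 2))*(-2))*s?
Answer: -9498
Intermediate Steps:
c(b, s) = -2*s*(-5 + s)/(-2 + b) (c(b, s) = (((-5 + s)/(-2 + b))*(-2))*s = (-2*(-5 + s)/(-2 + b))*s = -2*s*(-5 + s)/(-2 + b))
L(z, C) = -C (L(z, C) = C - 2*C = -C)
1160 - (L(c(-6, J(5, 5*(-1))), 131) + 10789) = 1160 - (-1*131 + 10789) = 1160 - (-131 + 10789) = 1160 - 1*10658 = 1160 - 10658 = -9498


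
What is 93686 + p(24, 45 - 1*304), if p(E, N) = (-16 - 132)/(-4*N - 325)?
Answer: 66610598/711 ≈ 93686.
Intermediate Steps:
p(E, N) = -148/(-325 - 4*N)
93686 + p(24, 45 - 1*304) = 93686 + 148/(325 + 4*(45 - 1*304)) = 93686 + 148/(325 + 4*(45 - 304)) = 93686 + 148/(325 + 4*(-259)) = 93686 + 148/(325 - 1036) = 93686 + 148/(-711) = 93686 + 148*(-1/711) = 93686 - 148/711 = 66610598/711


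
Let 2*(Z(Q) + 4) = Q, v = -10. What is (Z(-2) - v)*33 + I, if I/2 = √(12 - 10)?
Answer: 165 + 2*√2 ≈ 167.83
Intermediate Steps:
Z(Q) = -4 + Q/2
I = 2*√2 (I = 2*√(12 - 10) = 2*√2 ≈ 2.8284)
(Z(-2) - v)*33 + I = ((-4 + (½)*(-2)) - 1*(-10))*33 + 2*√2 = ((-4 - 1) + 10)*33 + 2*√2 = (-5 + 10)*33 + 2*√2 = 5*33 + 2*√2 = 165 + 2*√2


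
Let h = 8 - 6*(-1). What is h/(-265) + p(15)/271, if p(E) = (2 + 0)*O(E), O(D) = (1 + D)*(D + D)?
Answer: 250606/71815 ≈ 3.4896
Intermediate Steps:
O(D) = 2*D*(1 + D) (O(D) = (1 + D)*(2*D) = 2*D*(1 + D))
h = 14 (h = 8 + 6 = 14)
p(E) = 4*E*(1 + E) (p(E) = (2 + 0)*(2*E*(1 + E)) = 2*(2*E*(1 + E)) = 4*E*(1 + E))
h/(-265) + p(15)/271 = 14/(-265) + (4*15*(1 + 15))/271 = 14*(-1/265) + (4*15*16)*(1/271) = -14/265 + 960*(1/271) = -14/265 + 960/271 = 250606/71815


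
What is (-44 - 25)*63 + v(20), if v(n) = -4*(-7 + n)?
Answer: -4399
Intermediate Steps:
v(n) = 28 - 4*n
(-44 - 25)*63 + v(20) = (-44 - 25)*63 + (28 - 4*20) = -69*63 + (28 - 80) = -4347 - 52 = -4399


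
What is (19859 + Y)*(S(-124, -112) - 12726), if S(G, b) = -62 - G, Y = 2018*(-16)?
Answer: 157400856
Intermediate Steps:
Y = -32288
(19859 + Y)*(S(-124, -112) - 12726) = (19859 - 32288)*((-62 - 1*(-124)) - 12726) = -12429*((-62 + 124) - 12726) = -12429*(62 - 12726) = -12429*(-12664) = 157400856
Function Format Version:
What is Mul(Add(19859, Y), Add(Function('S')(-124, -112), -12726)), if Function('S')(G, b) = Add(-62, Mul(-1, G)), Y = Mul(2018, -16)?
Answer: 157400856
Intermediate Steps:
Y = -32288
Mul(Add(19859, Y), Add(Function('S')(-124, -112), -12726)) = Mul(Add(19859, -32288), Add(Add(-62, Mul(-1, -124)), -12726)) = Mul(-12429, Add(Add(-62, 124), -12726)) = Mul(-12429, Add(62, -12726)) = Mul(-12429, -12664) = 157400856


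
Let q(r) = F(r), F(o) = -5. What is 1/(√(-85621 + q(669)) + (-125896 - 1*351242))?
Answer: -79523/37943459445 - I*√9514/75886918890 ≈ -2.0958e-6 - 1.2853e-9*I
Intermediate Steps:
q(r) = -5
1/(√(-85621 + q(669)) + (-125896 - 1*351242)) = 1/(√(-85621 - 5) + (-125896 - 1*351242)) = 1/(√(-85626) + (-125896 - 351242)) = 1/(3*I*√9514 - 477138) = 1/(-477138 + 3*I*√9514)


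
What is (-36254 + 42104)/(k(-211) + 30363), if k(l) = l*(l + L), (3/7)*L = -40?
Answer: 8775/141866 ≈ 0.061854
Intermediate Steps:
L = -280/3 (L = (7/3)*(-40) = -280/3 ≈ -93.333)
k(l) = l*(-280/3 + l) (k(l) = l*(l - 280/3) = l*(-280/3 + l))
(-36254 + 42104)/(k(-211) + 30363) = (-36254 + 42104)/((⅓)*(-211)*(-280 + 3*(-211)) + 30363) = 5850/((⅓)*(-211)*(-280 - 633) + 30363) = 5850/((⅓)*(-211)*(-913) + 30363) = 5850/(192643/3 + 30363) = 5850/(283732/3) = 5850*(3/283732) = 8775/141866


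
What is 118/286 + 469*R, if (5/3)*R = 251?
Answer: 50501746/715 ≈ 70632.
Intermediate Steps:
R = 753/5 (R = (⅗)*251 = 753/5 ≈ 150.60)
118/286 + 469*R = 118/286 + 469*(753/5) = 118*(1/286) + 353157/5 = 59/143 + 353157/5 = 50501746/715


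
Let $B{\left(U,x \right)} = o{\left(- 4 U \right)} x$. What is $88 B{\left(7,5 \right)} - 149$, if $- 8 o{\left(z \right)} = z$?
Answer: $1391$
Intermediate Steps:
$o{\left(z \right)} = - \frac{z}{8}$
$B{\left(U,x \right)} = \frac{U x}{2}$ ($B{\left(U,x \right)} = - \frac{\left(-4\right) U}{8} x = \frac{U}{2} x = \frac{U x}{2}$)
$88 B{\left(7,5 \right)} - 149 = 88 \cdot \frac{1}{2} \cdot 7 \cdot 5 - 149 = 88 \cdot \frac{35}{2} - 149 = 1540 - 149 = 1391$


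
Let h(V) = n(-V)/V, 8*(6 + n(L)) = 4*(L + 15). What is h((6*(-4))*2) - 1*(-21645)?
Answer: 692623/32 ≈ 21644.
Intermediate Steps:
n(L) = 3/2 + L/2 (n(L) = -6 + (4*(L + 15))/8 = -6 + (4*(15 + L))/8 = -6 + (60 + 4*L)/8 = -6 + (15/2 + L/2) = 3/2 + L/2)
h(V) = (3/2 - V/2)/V (h(V) = (3/2 + (-V)/2)/V = (3/2 - V/2)/V)
h((6*(-4))*2) - 1*(-21645) = (3 - 6*(-4)*2)/(2*(((6*(-4))*2))) - 1*(-21645) = (3 - (-24)*2)/(2*((-24*2))) + 21645 = (1/2)*(3 - 1*(-48))/(-48) + 21645 = (1/2)*(-1/48)*(3 + 48) + 21645 = (1/2)*(-1/48)*51 + 21645 = -17/32 + 21645 = 692623/32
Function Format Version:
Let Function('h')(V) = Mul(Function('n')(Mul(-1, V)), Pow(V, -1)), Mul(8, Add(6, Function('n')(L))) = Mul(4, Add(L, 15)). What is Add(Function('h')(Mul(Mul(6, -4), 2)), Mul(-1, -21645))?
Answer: Rational(692623, 32) ≈ 21644.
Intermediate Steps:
Function('n')(L) = Add(Rational(3, 2), Mul(Rational(1, 2), L)) (Function('n')(L) = Add(-6, Mul(Rational(1, 8), Mul(4, Add(L, 15)))) = Add(-6, Mul(Rational(1, 8), Mul(4, Add(15, L)))) = Add(-6, Mul(Rational(1, 8), Add(60, Mul(4, L)))) = Add(-6, Add(Rational(15, 2), Mul(Rational(1, 2), L))) = Add(Rational(3, 2), Mul(Rational(1, 2), L)))
Function('h')(V) = Mul(Pow(V, -1), Add(Rational(3, 2), Mul(Rational(-1, 2), V))) (Function('h')(V) = Mul(Add(Rational(3, 2), Mul(Rational(1, 2), Mul(-1, V))), Pow(V, -1)) = Mul(Add(Rational(3, 2), Mul(Rational(-1, 2), V)), Pow(V, -1)) = Mul(Pow(V, -1), Add(Rational(3, 2), Mul(Rational(-1, 2), V))))
Add(Function('h')(Mul(Mul(6, -4), 2)), Mul(-1, -21645)) = Add(Mul(Rational(1, 2), Pow(Mul(Mul(6, -4), 2), -1), Add(3, Mul(-1, Mul(Mul(6, -4), 2)))), Mul(-1, -21645)) = Add(Mul(Rational(1, 2), Pow(Mul(-24, 2), -1), Add(3, Mul(-1, Mul(-24, 2)))), 21645) = Add(Mul(Rational(1, 2), Pow(-48, -1), Add(3, Mul(-1, -48))), 21645) = Add(Mul(Rational(1, 2), Rational(-1, 48), Add(3, 48)), 21645) = Add(Mul(Rational(1, 2), Rational(-1, 48), 51), 21645) = Add(Rational(-17, 32), 21645) = Rational(692623, 32)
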